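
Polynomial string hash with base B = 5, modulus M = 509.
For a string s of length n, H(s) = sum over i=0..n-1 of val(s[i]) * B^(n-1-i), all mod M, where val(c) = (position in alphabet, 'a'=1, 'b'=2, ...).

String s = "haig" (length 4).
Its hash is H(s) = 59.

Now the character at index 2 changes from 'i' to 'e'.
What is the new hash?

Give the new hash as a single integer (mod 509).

Answer: 39

Derivation:
val('i') = 9, val('e') = 5
Position k = 2, exponent = n-1-k = 1
B^1 mod M = 5^1 mod 509 = 5
Delta = (5 - 9) * 5 mod 509 = 489
New hash = (59 + 489) mod 509 = 39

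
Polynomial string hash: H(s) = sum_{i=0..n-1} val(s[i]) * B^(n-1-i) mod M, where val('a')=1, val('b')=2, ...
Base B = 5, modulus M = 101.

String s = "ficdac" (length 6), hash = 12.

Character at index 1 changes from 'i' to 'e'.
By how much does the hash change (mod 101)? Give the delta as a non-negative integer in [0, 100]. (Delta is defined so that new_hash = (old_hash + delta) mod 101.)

Delta formula: (val(new) - val(old)) * B^(n-1-k) mod M
  val('e') - val('i') = 5 - 9 = -4
  B^(n-1-k) = 5^4 mod 101 = 19
  Delta = -4 * 19 mod 101 = 25

Answer: 25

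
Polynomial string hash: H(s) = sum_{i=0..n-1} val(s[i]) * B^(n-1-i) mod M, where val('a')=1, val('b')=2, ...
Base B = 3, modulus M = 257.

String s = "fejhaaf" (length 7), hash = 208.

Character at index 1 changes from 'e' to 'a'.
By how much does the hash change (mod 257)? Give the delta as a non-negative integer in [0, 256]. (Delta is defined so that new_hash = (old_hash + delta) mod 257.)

Answer: 56

Derivation:
Delta formula: (val(new) - val(old)) * B^(n-1-k) mod M
  val('a') - val('e') = 1 - 5 = -4
  B^(n-1-k) = 3^5 mod 257 = 243
  Delta = -4 * 243 mod 257 = 56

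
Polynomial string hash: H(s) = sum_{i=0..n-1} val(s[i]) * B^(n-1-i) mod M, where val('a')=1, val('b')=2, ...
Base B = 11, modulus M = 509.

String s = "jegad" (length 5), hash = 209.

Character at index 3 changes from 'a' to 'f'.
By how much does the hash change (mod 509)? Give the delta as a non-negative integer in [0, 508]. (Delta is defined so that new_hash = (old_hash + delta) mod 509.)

Delta formula: (val(new) - val(old)) * B^(n-1-k) mod M
  val('f') - val('a') = 6 - 1 = 5
  B^(n-1-k) = 11^1 mod 509 = 11
  Delta = 5 * 11 mod 509 = 55

Answer: 55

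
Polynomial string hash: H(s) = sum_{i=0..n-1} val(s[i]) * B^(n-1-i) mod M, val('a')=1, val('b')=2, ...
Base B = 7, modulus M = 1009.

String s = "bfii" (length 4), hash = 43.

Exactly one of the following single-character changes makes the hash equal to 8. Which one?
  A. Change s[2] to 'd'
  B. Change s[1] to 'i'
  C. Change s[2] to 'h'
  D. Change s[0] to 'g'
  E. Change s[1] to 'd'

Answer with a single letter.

Option A: s[2]='i'->'d', delta=(4-9)*7^1 mod 1009 = 974, hash=43+974 mod 1009 = 8 <-- target
Option B: s[1]='f'->'i', delta=(9-6)*7^2 mod 1009 = 147, hash=43+147 mod 1009 = 190
Option C: s[2]='i'->'h', delta=(8-9)*7^1 mod 1009 = 1002, hash=43+1002 mod 1009 = 36
Option D: s[0]='b'->'g', delta=(7-2)*7^3 mod 1009 = 706, hash=43+706 mod 1009 = 749
Option E: s[1]='f'->'d', delta=(4-6)*7^2 mod 1009 = 911, hash=43+911 mod 1009 = 954

Answer: A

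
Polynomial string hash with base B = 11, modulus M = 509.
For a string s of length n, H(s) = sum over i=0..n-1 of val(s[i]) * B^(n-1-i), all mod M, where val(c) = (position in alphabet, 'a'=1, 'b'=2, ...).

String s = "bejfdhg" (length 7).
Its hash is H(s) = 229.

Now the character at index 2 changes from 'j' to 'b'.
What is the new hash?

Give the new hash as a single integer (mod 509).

Answer: 171

Derivation:
val('j') = 10, val('b') = 2
Position k = 2, exponent = n-1-k = 4
B^4 mod M = 11^4 mod 509 = 389
Delta = (2 - 10) * 389 mod 509 = 451
New hash = (229 + 451) mod 509 = 171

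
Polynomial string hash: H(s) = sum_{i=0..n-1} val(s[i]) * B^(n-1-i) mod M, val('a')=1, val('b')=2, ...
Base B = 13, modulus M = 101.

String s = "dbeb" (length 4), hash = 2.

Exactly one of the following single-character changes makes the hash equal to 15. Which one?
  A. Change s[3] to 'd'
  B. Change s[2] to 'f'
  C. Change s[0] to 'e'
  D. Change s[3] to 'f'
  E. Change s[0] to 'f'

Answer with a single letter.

Answer: B

Derivation:
Option A: s[3]='b'->'d', delta=(4-2)*13^0 mod 101 = 2, hash=2+2 mod 101 = 4
Option B: s[2]='e'->'f', delta=(6-5)*13^1 mod 101 = 13, hash=2+13 mod 101 = 15 <-- target
Option C: s[0]='d'->'e', delta=(5-4)*13^3 mod 101 = 76, hash=2+76 mod 101 = 78
Option D: s[3]='b'->'f', delta=(6-2)*13^0 mod 101 = 4, hash=2+4 mod 101 = 6
Option E: s[0]='d'->'f', delta=(6-4)*13^3 mod 101 = 51, hash=2+51 mod 101 = 53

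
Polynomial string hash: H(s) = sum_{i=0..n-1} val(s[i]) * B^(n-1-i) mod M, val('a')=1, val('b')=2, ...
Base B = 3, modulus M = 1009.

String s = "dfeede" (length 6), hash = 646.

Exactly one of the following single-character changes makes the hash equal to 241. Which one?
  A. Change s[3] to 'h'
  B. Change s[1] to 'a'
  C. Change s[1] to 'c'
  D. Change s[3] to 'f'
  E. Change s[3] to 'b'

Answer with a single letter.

Answer: B

Derivation:
Option A: s[3]='e'->'h', delta=(8-5)*3^2 mod 1009 = 27, hash=646+27 mod 1009 = 673
Option B: s[1]='f'->'a', delta=(1-6)*3^4 mod 1009 = 604, hash=646+604 mod 1009 = 241 <-- target
Option C: s[1]='f'->'c', delta=(3-6)*3^4 mod 1009 = 766, hash=646+766 mod 1009 = 403
Option D: s[3]='e'->'f', delta=(6-5)*3^2 mod 1009 = 9, hash=646+9 mod 1009 = 655
Option E: s[3]='e'->'b', delta=(2-5)*3^2 mod 1009 = 982, hash=646+982 mod 1009 = 619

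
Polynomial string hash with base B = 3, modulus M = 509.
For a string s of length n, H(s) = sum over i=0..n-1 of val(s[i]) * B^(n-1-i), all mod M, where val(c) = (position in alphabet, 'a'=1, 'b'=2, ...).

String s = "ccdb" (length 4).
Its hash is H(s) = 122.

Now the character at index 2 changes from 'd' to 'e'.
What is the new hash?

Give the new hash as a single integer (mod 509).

Answer: 125

Derivation:
val('d') = 4, val('e') = 5
Position k = 2, exponent = n-1-k = 1
B^1 mod M = 3^1 mod 509 = 3
Delta = (5 - 4) * 3 mod 509 = 3
New hash = (122 + 3) mod 509 = 125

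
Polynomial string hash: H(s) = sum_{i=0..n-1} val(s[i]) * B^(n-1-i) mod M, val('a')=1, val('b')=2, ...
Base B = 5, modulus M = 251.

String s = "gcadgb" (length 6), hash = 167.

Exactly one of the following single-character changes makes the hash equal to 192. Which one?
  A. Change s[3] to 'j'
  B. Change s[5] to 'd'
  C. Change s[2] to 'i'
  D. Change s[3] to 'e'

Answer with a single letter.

Answer: D

Derivation:
Option A: s[3]='d'->'j', delta=(10-4)*5^2 mod 251 = 150, hash=167+150 mod 251 = 66
Option B: s[5]='b'->'d', delta=(4-2)*5^0 mod 251 = 2, hash=167+2 mod 251 = 169
Option C: s[2]='a'->'i', delta=(9-1)*5^3 mod 251 = 247, hash=167+247 mod 251 = 163
Option D: s[3]='d'->'e', delta=(5-4)*5^2 mod 251 = 25, hash=167+25 mod 251 = 192 <-- target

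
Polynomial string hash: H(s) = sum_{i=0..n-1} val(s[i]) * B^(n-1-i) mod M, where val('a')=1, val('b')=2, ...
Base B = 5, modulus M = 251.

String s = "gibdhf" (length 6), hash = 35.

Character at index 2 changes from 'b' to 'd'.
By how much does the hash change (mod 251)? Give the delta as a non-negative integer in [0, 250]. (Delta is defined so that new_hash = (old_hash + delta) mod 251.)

Delta formula: (val(new) - val(old)) * B^(n-1-k) mod M
  val('d') - val('b') = 4 - 2 = 2
  B^(n-1-k) = 5^3 mod 251 = 125
  Delta = 2 * 125 mod 251 = 250

Answer: 250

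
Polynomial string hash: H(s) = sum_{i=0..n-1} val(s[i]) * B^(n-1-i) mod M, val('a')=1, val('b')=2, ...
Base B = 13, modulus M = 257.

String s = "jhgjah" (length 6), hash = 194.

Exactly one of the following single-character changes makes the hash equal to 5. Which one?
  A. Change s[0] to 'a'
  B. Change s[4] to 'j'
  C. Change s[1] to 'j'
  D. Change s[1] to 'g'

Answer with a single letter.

Option A: s[0]='j'->'a', delta=(1-10)*13^5 mod 257 = 134, hash=194+134 mod 257 = 71
Option B: s[4]='a'->'j', delta=(10-1)*13^1 mod 257 = 117, hash=194+117 mod 257 = 54
Option C: s[1]='h'->'j', delta=(10-8)*13^4 mod 257 = 68, hash=194+68 mod 257 = 5 <-- target
Option D: s[1]='h'->'g', delta=(7-8)*13^4 mod 257 = 223, hash=194+223 mod 257 = 160

Answer: C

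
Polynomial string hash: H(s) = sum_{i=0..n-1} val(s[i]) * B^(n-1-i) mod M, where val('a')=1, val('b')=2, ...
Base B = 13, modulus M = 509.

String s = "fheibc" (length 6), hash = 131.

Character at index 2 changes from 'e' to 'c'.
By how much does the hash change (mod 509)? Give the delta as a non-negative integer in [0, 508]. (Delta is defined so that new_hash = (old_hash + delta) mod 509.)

Answer: 187

Derivation:
Delta formula: (val(new) - val(old)) * B^(n-1-k) mod M
  val('c') - val('e') = 3 - 5 = -2
  B^(n-1-k) = 13^3 mod 509 = 161
  Delta = -2 * 161 mod 509 = 187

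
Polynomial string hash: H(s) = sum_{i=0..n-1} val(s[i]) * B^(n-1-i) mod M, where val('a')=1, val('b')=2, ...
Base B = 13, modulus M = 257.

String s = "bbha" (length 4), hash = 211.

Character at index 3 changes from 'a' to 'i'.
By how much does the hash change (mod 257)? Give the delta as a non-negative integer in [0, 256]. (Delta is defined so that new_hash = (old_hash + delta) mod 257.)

Delta formula: (val(new) - val(old)) * B^(n-1-k) mod M
  val('i') - val('a') = 9 - 1 = 8
  B^(n-1-k) = 13^0 mod 257 = 1
  Delta = 8 * 1 mod 257 = 8

Answer: 8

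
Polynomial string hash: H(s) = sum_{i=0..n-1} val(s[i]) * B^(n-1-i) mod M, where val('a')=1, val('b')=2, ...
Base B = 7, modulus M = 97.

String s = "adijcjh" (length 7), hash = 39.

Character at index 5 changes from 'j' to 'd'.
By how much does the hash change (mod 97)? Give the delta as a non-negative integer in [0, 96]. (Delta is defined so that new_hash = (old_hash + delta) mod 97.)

Answer: 55

Derivation:
Delta formula: (val(new) - val(old)) * B^(n-1-k) mod M
  val('d') - val('j') = 4 - 10 = -6
  B^(n-1-k) = 7^1 mod 97 = 7
  Delta = -6 * 7 mod 97 = 55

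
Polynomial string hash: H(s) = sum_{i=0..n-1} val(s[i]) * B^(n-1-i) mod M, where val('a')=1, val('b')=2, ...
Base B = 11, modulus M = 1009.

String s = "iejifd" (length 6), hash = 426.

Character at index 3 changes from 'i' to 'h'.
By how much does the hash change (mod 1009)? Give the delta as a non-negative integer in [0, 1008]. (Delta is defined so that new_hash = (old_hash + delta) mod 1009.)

Answer: 888

Derivation:
Delta formula: (val(new) - val(old)) * B^(n-1-k) mod M
  val('h') - val('i') = 8 - 9 = -1
  B^(n-1-k) = 11^2 mod 1009 = 121
  Delta = -1 * 121 mod 1009 = 888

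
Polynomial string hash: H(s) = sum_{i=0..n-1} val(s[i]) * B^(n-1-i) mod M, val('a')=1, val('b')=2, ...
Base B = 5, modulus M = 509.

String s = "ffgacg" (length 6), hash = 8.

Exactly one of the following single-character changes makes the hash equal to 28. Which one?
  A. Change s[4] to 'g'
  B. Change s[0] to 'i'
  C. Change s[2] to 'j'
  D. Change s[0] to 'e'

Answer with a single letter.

Option A: s[4]='c'->'g', delta=(7-3)*5^1 mod 509 = 20, hash=8+20 mod 509 = 28 <-- target
Option B: s[0]='f'->'i', delta=(9-6)*5^5 mod 509 = 213, hash=8+213 mod 509 = 221
Option C: s[2]='g'->'j', delta=(10-7)*5^3 mod 509 = 375, hash=8+375 mod 509 = 383
Option D: s[0]='f'->'e', delta=(5-6)*5^5 mod 509 = 438, hash=8+438 mod 509 = 446

Answer: A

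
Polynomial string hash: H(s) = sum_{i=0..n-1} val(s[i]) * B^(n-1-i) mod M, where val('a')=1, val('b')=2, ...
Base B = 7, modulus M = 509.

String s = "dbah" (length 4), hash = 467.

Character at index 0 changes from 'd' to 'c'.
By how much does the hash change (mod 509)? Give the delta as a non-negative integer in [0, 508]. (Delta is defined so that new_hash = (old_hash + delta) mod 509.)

Answer: 166

Derivation:
Delta formula: (val(new) - val(old)) * B^(n-1-k) mod M
  val('c') - val('d') = 3 - 4 = -1
  B^(n-1-k) = 7^3 mod 509 = 343
  Delta = -1 * 343 mod 509 = 166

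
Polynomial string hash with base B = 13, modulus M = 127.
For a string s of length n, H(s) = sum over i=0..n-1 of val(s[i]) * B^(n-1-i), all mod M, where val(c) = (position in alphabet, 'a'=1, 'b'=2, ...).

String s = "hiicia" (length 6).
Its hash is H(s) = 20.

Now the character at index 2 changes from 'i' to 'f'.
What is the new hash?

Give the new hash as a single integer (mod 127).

val('i') = 9, val('f') = 6
Position k = 2, exponent = n-1-k = 3
B^3 mod M = 13^3 mod 127 = 38
Delta = (6 - 9) * 38 mod 127 = 13
New hash = (20 + 13) mod 127 = 33

Answer: 33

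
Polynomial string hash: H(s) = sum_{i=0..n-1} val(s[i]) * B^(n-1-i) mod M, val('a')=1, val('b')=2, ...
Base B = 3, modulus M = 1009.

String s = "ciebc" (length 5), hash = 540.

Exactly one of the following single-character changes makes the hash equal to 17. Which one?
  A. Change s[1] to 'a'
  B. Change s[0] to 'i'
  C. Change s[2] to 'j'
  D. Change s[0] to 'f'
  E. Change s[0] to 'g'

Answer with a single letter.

Answer: B

Derivation:
Option A: s[1]='i'->'a', delta=(1-9)*3^3 mod 1009 = 793, hash=540+793 mod 1009 = 324
Option B: s[0]='c'->'i', delta=(9-3)*3^4 mod 1009 = 486, hash=540+486 mod 1009 = 17 <-- target
Option C: s[2]='e'->'j', delta=(10-5)*3^2 mod 1009 = 45, hash=540+45 mod 1009 = 585
Option D: s[0]='c'->'f', delta=(6-3)*3^4 mod 1009 = 243, hash=540+243 mod 1009 = 783
Option E: s[0]='c'->'g', delta=(7-3)*3^4 mod 1009 = 324, hash=540+324 mod 1009 = 864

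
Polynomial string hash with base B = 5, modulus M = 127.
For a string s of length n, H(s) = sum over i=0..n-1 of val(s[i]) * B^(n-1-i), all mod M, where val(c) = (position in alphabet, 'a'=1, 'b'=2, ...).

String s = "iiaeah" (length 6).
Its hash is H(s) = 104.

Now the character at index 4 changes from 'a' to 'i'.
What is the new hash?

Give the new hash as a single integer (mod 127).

val('a') = 1, val('i') = 9
Position k = 4, exponent = n-1-k = 1
B^1 mod M = 5^1 mod 127 = 5
Delta = (9 - 1) * 5 mod 127 = 40
New hash = (104 + 40) mod 127 = 17

Answer: 17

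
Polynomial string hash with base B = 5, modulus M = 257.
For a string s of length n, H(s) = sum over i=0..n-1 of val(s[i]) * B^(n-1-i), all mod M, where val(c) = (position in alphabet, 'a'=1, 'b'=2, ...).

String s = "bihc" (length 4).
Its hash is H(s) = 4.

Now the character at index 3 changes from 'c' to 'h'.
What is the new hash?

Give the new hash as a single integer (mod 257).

val('c') = 3, val('h') = 8
Position k = 3, exponent = n-1-k = 0
B^0 mod M = 5^0 mod 257 = 1
Delta = (8 - 3) * 1 mod 257 = 5
New hash = (4 + 5) mod 257 = 9

Answer: 9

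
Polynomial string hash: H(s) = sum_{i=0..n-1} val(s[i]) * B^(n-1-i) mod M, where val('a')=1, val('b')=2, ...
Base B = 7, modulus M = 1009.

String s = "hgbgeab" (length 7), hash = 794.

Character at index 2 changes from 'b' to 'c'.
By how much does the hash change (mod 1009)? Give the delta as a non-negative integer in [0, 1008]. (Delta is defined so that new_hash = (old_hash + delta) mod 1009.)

Answer: 383

Derivation:
Delta formula: (val(new) - val(old)) * B^(n-1-k) mod M
  val('c') - val('b') = 3 - 2 = 1
  B^(n-1-k) = 7^4 mod 1009 = 383
  Delta = 1 * 383 mod 1009 = 383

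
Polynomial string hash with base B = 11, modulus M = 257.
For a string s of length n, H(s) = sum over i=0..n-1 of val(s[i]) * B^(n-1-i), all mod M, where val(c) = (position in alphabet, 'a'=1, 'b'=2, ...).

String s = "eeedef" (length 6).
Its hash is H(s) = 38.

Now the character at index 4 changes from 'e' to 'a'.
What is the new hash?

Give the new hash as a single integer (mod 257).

Answer: 251

Derivation:
val('e') = 5, val('a') = 1
Position k = 4, exponent = n-1-k = 1
B^1 mod M = 11^1 mod 257 = 11
Delta = (1 - 5) * 11 mod 257 = 213
New hash = (38 + 213) mod 257 = 251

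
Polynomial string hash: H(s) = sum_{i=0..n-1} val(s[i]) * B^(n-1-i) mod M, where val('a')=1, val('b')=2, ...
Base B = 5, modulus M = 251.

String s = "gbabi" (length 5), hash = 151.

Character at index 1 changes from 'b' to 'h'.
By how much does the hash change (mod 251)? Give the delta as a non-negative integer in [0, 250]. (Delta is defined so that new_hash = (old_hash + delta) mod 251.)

Delta formula: (val(new) - val(old)) * B^(n-1-k) mod M
  val('h') - val('b') = 8 - 2 = 6
  B^(n-1-k) = 5^3 mod 251 = 125
  Delta = 6 * 125 mod 251 = 248

Answer: 248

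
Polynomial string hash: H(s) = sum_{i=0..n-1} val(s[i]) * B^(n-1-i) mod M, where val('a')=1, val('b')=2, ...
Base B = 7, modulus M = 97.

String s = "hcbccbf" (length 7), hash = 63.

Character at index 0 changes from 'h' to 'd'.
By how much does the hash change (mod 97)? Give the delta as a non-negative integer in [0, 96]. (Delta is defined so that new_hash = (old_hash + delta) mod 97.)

Delta formula: (val(new) - val(old)) * B^(n-1-k) mod M
  val('d') - val('h') = 4 - 8 = -4
  B^(n-1-k) = 7^6 mod 97 = 85
  Delta = -4 * 85 mod 97 = 48

Answer: 48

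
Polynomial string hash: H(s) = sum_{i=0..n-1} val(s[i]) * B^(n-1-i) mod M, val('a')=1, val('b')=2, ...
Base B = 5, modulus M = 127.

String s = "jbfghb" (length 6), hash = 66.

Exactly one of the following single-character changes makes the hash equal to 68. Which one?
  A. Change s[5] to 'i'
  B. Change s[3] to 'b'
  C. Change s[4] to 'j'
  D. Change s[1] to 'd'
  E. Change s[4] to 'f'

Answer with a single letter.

Option A: s[5]='b'->'i', delta=(9-2)*5^0 mod 127 = 7, hash=66+7 mod 127 = 73
Option B: s[3]='g'->'b', delta=(2-7)*5^2 mod 127 = 2, hash=66+2 mod 127 = 68 <-- target
Option C: s[4]='h'->'j', delta=(10-8)*5^1 mod 127 = 10, hash=66+10 mod 127 = 76
Option D: s[1]='b'->'d', delta=(4-2)*5^4 mod 127 = 107, hash=66+107 mod 127 = 46
Option E: s[4]='h'->'f', delta=(6-8)*5^1 mod 127 = 117, hash=66+117 mod 127 = 56

Answer: B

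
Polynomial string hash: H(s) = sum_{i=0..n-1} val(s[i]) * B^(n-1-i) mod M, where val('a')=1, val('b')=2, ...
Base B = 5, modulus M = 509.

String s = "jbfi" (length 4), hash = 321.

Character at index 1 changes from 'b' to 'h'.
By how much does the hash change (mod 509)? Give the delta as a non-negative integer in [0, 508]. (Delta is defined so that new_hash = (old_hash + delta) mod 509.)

Delta formula: (val(new) - val(old)) * B^(n-1-k) mod M
  val('h') - val('b') = 8 - 2 = 6
  B^(n-1-k) = 5^2 mod 509 = 25
  Delta = 6 * 25 mod 509 = 150

Answer: 150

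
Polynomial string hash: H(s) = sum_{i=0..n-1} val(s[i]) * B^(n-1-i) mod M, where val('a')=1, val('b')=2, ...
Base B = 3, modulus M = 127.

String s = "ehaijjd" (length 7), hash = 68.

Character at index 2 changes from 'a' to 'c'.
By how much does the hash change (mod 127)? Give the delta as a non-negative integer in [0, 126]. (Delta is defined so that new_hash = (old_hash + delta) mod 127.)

Delta formula: (val(new) - val(old)) * B^(n-1-k) mod M
  val('c') - val('a') = 3 - 1 = 2
  B^(n-1-k) = 3^4 mod 127 = 81
  Delta = 2 * 81 mod 127 = 35

Answer: 35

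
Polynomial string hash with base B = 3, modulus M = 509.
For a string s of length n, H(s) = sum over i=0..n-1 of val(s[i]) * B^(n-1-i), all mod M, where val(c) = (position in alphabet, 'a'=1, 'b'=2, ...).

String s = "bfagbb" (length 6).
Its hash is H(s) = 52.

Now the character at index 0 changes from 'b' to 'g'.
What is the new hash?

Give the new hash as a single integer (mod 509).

Answer: 249

Derivation:
val('b') = 2, val('g') = 7
Position k = 0, exponent = n-1-k = 5
B^5 mod M = 3^5 mod 509 = 243
Delta = (7 - 2) * 243 mod 509 = 197
New hash = (52 + 197) mod 509 = 249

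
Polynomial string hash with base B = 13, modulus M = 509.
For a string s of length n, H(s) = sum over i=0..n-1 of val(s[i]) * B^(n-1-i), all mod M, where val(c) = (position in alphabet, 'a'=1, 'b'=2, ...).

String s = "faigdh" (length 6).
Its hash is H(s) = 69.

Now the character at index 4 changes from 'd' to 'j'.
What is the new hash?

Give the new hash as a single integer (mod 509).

Answer: 147

Derivation:
val('d') = 4, val('j') = 10
Position k = 4, exponent = n-1-k = 1
B^1 mod M = 13^1 mod 509 = 13
Delta = (10 - 4) * 13 mod 509 = 78
New hash = (69 + 78) mod 509 = 147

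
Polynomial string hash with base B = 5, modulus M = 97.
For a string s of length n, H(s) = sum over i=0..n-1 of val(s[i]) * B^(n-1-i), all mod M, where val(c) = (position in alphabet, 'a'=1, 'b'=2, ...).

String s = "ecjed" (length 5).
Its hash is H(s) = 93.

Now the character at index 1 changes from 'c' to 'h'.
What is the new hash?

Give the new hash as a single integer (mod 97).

val('c') = 3, val('h') = 8
Position k = 1, exponent = n-1-k = 3
B^3 mod M = 5^3 mod 97 = 28
Delta = (8 - 3) * 28 mod 97 = 43
New hash = (93 + 43) mod 97 = 39

Answer: 39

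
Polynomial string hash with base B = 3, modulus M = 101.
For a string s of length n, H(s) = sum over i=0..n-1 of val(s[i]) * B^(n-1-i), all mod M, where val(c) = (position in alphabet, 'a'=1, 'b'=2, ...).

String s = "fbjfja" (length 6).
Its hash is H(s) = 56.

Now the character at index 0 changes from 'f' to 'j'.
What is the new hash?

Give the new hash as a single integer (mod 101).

Answer: 18

Derivation:
val('f') = 6, val('j') = 10
Position k = 0, exponent = n-1-k = 5
B^5 mod M = 3^5 mod 101 = 41
Delta = (10 - 6) * 41 mod 101 = 63
New hash = (56 + 63) mod 101 = 18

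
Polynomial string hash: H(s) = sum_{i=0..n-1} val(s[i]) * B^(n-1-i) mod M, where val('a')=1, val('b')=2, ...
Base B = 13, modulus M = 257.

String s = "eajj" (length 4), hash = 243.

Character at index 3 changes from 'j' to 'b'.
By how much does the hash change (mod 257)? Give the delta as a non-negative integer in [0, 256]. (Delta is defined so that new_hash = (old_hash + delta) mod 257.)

Answer: 249

Derivation:
Delta formula: (val(new) - val(old)) * B^(n-1-k) mod M
  val('b') - val('j') = 2 - 10 = -8
  B^(n-1-k) = 13^0 mod 257 = 1
  Delta = -8 * 1 mod 257 = 249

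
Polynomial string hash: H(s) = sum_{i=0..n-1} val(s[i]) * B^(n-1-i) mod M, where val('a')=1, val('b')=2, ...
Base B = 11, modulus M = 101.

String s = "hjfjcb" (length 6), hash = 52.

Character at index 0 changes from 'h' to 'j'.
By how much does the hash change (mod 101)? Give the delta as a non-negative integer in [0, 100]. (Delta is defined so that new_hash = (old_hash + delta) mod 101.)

Answer: 13

Derivation:
Delta formula: (val(new) - val(old)) * B^(n-1-k) mod M
  val('j') - val('h') = 10 - 8 = 2
  B^(n-1-k) = 11^5 mod 101 = 57
  Delta = 2 * 57 mod 101 = 13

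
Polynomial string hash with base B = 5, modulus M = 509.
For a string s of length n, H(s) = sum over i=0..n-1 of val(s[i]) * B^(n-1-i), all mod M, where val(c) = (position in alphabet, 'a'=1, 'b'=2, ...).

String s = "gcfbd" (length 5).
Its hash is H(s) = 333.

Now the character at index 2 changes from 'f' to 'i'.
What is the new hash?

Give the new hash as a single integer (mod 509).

Answer: 408

Derivation:
val('f') = 6, val('i') = 9
Position k = 2, exponent = n-1-k = 2
B^2 mod M = 5^2 mod 509 = 25
Delta = (9 - 6) * 25 mod 509 = 75
New hash = (333 + 75) mod 509 = 408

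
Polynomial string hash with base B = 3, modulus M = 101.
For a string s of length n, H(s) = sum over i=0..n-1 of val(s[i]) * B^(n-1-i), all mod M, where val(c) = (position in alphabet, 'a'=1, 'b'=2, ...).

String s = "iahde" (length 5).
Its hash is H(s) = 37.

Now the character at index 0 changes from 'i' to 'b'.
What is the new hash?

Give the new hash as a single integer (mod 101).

val('i') = 9, val('b') = 2
Position k = 0, exponent = n-1-k = 4
B^4 mod M = 3^4 mod 101 = 81
Delta = (2 - 9) * 81 mod 101 = 39
New hash = (37 + 39) mod 101 = 76

Answer: 76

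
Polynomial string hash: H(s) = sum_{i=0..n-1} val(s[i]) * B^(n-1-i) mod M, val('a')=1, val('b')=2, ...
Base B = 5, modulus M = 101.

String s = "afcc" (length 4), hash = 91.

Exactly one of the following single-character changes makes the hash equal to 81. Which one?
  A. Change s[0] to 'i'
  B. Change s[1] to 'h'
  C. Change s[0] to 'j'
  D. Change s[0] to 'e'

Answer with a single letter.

Answer: A

Derivation:
Option A: s[0]='a'->'i', delta=(9-1)*5^3 mod 101 = 91, hash=91+91 mod 101 = 81 <-- target
Option B: s[1]='f'->'h', delta=(8-6)*5^2 mod 101 = 50, hash=91+50 mod 101 = 40
Option C: s[0]='a'->'j', delta=(10-1)*5^3 mod 101 = 14, hash=91+14 mod 101 = 4
Option D: s[0]='a'->'e', delta=(5-1)*5^3 mod 101 = 96, hash=91+96 mod 101 = 86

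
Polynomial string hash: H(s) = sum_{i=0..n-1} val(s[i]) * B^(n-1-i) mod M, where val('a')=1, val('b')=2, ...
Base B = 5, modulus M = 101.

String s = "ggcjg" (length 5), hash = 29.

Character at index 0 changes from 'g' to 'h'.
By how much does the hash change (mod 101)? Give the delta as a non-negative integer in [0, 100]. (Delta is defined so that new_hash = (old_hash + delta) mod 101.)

Delta formula: (val(new) - val(old)) * B^(n-1-k) mod M
  val('h') - val('g') = 8 - 7 = 1
  B^(n-1-k) = 5^4 mod 101 = 19
  Delta = 1 * 19 mod 101 = 19

Answer: 19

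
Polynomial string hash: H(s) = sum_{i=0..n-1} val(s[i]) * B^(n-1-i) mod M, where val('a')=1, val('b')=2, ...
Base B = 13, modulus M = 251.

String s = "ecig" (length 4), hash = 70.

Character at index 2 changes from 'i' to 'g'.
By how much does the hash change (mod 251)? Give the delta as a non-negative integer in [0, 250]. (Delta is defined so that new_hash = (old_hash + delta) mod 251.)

Delta formula: (val(new) - val(old)) * B^(n-1-k) mod M
  val('g') - val('i') = 7 - 9 = -2
  B^(n-1-k) = 13^1 mod 251 = 13
  Delta = -2 * 13 mod 251 = 225

Answer: 225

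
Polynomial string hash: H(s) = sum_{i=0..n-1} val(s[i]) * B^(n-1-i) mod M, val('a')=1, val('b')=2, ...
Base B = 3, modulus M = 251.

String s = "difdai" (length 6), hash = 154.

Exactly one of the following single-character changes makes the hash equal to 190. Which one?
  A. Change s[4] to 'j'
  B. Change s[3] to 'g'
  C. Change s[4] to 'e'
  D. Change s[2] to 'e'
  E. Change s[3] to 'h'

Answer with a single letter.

Answer: E

Derivation:
Option A: s[4]='a'->'j', delta=(10-1)*3^1 mod 251 = 27, hash=154+27 mod 251 = 181
Option B: s[3]='d'->'g', delta=(7-4)*3^2 mod 251 = 27, hash=154+27 mod 251 = 181
Option C: s[4]='a'->'e', delta=(5-1)*3^1 mod 251 = 12, hash=154+12 mod 251 = 166
Option D: s[2]='f'->'e', delta=(5-6)*3^3 mod 251 = 224, hash=154+224 mod 251 = 127
Option E: s[3]='d'->'h', delta=(8-4)*3^2 mod 251 = 36, hash=154+36 mod 251 = 190 <-- target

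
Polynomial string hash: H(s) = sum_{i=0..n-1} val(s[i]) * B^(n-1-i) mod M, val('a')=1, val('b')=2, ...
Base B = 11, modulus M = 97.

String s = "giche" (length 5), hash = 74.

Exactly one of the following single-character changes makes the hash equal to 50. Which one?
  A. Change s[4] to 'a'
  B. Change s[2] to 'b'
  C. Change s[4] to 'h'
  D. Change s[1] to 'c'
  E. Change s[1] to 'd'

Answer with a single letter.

Answer: B

Derivation:
Option A: s[4]='e'->'a', delta=(1-5)*11^0 mod 97 = 93, hash=74+93 mod 97 = 70
Option B: s[2]='c'->'b', delta=(2-3)*11^2 mod 97 = 73, hash=74+73 mod 97 = 50 <-- target
Option C: s[4]='e'->'h', delta=(8-5)*11^0 mod 97 = 3, hash=74+3 mod 97 = 77
Option D: s[1]='i'->'c', delta=(3-9)*11^3 mod 97 = 65, hash=74+65 mod 97 = 42
Option E: s[1]='i'->'d', delta=(4-9)*11^3 mod 97 = 38, hash=74+38 mod 97 = 15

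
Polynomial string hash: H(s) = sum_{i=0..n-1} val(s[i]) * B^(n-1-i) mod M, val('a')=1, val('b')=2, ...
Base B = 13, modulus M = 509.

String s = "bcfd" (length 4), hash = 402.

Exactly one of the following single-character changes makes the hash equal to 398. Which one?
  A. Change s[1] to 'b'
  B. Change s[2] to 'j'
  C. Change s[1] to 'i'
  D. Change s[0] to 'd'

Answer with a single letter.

Option A: s[1]='c'->'b', delta=(2-3)*13^2 mod 509 = 340, hash=402+340 mod 509 = 233
Option B: s[2]='f'->'j', delta=(10-6)*13^1 mod 509 = 52, hash=402+52 mod 509 = 454
Option C: s[1]='c'->'i', delta=(9-3)*13^2 mod 509 = 505, hash=402+505 mod 509 = 398 <-- target
Option D: s[0]='b'->'d', delta=(4-2)*13^3 mod 509 = 322, hash=402+322 mod 509 = 215

Answer: C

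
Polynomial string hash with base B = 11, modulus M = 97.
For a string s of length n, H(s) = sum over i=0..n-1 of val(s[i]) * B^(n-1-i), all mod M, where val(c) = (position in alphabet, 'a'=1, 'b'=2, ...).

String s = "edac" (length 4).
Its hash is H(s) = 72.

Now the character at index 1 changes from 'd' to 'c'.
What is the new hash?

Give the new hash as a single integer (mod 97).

val('d') = 4, val('c') = 3
Position k = 1, exponent = n-1-k = 2
B^2 mod M = 11^2 mod 97 = 24
Delta = (3 - 4) * 24 mod 97 = 73
New hash = (72 + 73) mod 97 = 48

Answer: 48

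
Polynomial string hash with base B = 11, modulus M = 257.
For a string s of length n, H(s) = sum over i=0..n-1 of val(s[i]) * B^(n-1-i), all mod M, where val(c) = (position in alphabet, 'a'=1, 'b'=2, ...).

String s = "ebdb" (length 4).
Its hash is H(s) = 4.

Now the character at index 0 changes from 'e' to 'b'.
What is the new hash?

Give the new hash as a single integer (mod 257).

Answer: 123

Derivation:
val('e') = 5, val('b') = 2
Position k = 0, exponent = n-1-k = 3
B^3 mod M = 11^3 mod 257 = 46
Delta = (2 - 5) * 46 mod 257 = 119
New hash = (4 + 119) mod 257 = 123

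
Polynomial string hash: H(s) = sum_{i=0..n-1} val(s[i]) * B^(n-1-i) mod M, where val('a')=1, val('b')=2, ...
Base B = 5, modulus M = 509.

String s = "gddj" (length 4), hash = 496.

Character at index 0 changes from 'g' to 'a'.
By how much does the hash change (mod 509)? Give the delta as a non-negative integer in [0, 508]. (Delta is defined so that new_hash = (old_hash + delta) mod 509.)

Answer: 268

Derivation:
Delta formula: (val(new) - val(old)) * B^(n-1-k) mod M
  val('a') - val('g') = 1 - 7 = -6
  B^(n-1-k) = 5^3 mod 509 = 125
  Delta = -6 * 125 mod 509 = 268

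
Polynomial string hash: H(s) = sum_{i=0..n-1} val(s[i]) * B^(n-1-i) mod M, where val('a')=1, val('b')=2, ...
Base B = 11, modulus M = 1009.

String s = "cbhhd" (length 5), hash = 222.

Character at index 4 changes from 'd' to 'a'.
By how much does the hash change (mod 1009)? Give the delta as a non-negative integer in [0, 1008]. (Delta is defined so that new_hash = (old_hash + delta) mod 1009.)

Answer: 1006

Derivation:
Delta formula: (val(new) - val(old)) * B^(n-1-k) mod M
  val('a') - val('d') = 1 - 4 = -3
  B^(n-1-k) = 11^0 mod 1009 = 1
  Delta = -3 * 1 mod 1009 = 1006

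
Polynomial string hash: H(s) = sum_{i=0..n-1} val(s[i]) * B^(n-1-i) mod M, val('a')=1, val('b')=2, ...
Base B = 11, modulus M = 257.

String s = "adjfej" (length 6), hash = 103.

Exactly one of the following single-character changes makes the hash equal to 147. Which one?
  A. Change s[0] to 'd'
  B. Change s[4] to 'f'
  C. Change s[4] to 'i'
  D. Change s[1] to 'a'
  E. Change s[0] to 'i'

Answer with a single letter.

Option A: s[0]='a'->'d', delta=(4-1)*11^5 mod 257 = 250, hash=103+250 mod 257 = 96
Option B: s[4]='e'->'f', delta=(6-5)*11^1 mod 257 = 11, hash=103+11 mod 257 = 114
Option C: s[4]='e'->'i', delta=(9-5)*11^1 mod 257 = 44, hash=103+44 mod 257 = 147 <-- target
Option D: s[1]='d'->'a', delta=(1-4)*11^4 mod 257 = 24, hash=103+24 mod 257 = 127
Option E: s[0]='a'->'i', delta=(9-1)*11^5 mod 257 = 67, hash=103+67 mod 257 = 170

Answer: C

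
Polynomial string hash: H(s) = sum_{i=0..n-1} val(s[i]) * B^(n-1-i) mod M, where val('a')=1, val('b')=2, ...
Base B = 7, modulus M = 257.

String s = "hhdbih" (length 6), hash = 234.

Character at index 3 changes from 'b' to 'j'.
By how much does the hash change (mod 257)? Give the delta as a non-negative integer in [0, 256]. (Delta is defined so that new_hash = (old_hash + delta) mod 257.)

Answer: 135

Derivation:
Delta formula: (val(new) - val(old)) * B^(n-1-k) mod M
  val('j') - val('b') = 10 - 2 = 8
  B^(n-1-k) = 7^2 mod 257 = 49
  Delta = 8 * 49 mod 257 = 135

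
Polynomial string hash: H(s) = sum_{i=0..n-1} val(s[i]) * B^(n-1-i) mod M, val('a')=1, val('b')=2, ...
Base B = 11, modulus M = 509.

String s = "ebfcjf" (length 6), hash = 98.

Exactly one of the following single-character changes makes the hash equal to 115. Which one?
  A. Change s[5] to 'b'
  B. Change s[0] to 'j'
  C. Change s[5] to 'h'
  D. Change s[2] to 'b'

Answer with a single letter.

Answer: B

Derivation:
Option A: s[5]='f'->'b', delta=(2-6)*11^0 mod 509 = 505, hash=98+505 mod 509 = 94
Option B: s[0]='e'->'j', delta=(10-5)*11^5 mod 509 = 17, hash=98+17 mod 509 = 115 <-- target
Option C: s[5]='f'->'h', delta=(8-6)*11^0 mod 509 = 2, hash=98+2 mod 509 = 100
Option D: s[2]='f'->'b', delta=(2-6)*11^3 mod 509 = 275, hash=98+275 mod 509 = 373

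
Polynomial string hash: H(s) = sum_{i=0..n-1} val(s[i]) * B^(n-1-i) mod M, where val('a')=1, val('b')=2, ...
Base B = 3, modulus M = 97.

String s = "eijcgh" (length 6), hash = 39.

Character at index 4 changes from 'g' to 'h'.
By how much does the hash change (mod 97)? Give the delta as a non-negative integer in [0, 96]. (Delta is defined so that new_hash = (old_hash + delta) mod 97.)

Delta formula: (val(new) - val(old)) * B^(n-1-k) mod M
  val('h') - val('g') = 8 - 7 = 1
  B^(n-1-k) = 3^1 mod 97 = 3
  Delta = 1 * 3 mod 97 = 3

Answer: 3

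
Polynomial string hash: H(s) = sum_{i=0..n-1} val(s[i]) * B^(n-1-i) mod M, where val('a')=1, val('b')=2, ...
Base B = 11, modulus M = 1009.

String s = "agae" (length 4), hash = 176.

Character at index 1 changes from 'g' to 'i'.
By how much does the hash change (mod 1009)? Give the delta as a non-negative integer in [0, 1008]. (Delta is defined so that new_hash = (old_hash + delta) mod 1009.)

Answer: 242

Derivation:
Delta formula: (val(new) - val(old)) * B^(n-1-k) mod M
  val('i') - val('g') = 9 - 7 = 2
  B^(n-1-k) = 11^2 mod 1009 = 121
  Delta = 2 * 121 mod 1009 = 242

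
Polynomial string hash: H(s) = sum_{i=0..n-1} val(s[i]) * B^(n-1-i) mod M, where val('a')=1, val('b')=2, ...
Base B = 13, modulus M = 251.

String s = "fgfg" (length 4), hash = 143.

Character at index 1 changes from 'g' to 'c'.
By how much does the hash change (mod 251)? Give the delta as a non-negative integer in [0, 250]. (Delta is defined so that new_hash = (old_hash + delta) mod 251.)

Delta formula: (val(new) - val(old)) * B^(n-1-k) mod M
  val('c') - val('g') = 3 - 7 = -4
  B^(n-1-k) = 13^2 mod 251 = 169
  Delta = -4 * 169 mod 251 = 77

Answer: 77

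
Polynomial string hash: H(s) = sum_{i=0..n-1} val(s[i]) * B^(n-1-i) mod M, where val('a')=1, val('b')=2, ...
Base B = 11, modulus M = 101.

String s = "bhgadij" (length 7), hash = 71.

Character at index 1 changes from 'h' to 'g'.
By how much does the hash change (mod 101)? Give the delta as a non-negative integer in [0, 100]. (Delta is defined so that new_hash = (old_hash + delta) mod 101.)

Delta formula: (val(new) - val(old)) * B^(n-1-k) mod M
  val('g') - val('h') = 7 - 8 = -1
  B^(n-1-k) = 11^5 mod 101 = 57
  Delta = -1 * 57 mod 101 = 44

Answer: 44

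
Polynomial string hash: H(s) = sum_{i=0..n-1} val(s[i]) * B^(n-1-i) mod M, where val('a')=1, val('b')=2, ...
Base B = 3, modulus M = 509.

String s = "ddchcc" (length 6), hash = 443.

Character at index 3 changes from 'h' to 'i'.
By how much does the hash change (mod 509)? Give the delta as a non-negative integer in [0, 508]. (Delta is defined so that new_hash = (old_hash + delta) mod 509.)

Delta formula: (val(new) - val(old)) * B^(n-1-k) mod M
  val('i') - val('h') = 9 - 8 = 1
  B^(n-1-k) = 3^2 mod 509 = 9
  Delta = 1 * 9 mod 509 = 9

Answer: 9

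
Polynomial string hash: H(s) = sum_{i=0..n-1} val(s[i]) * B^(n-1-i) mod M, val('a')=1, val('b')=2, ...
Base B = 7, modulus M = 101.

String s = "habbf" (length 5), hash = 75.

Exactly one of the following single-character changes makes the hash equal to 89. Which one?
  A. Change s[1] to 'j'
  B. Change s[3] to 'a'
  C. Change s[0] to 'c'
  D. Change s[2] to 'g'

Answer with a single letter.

Answer: C

Derivation:
Option A: s[1]='a'->'j', delta=(10-1)*7^3 mod 101 = 57, hash=75+57 mod 101 = 31
Option B: s[3]='b'->'a', delta=(1-2)*7^1 mod 101 = 94, hash=75+94 mod 101 = 68
Option C: s[0]='h'->'c', delta=(3-8)*7^4 mod 101 = 14, hash=75+14 mod 101 = 89 <-- target
Option D: s[2]='b'->'g', delta=(7-2)*7^2 mod 101 = 43, hash=75+43 mod 101 = 17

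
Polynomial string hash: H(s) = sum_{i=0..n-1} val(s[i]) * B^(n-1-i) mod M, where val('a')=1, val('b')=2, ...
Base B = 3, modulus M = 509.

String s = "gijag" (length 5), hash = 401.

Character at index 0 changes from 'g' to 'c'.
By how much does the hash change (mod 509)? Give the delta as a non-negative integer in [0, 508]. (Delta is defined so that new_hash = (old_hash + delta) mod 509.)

Answer: 185

Derivation:
Delta formula: (val(new) - val(old)) * B^(n-1-k) mod M
  val('c') - val('g') = 3 - 7 = -4
  B^(n-1-k) = 3^4 mod 509 = 81
  Delta = -4 * 81 mod 509 = 185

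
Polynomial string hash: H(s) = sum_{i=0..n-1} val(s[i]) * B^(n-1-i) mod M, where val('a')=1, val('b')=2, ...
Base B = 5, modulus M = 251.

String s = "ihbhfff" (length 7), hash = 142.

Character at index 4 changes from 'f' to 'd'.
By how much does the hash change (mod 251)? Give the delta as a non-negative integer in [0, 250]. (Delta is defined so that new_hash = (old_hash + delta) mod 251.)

Delta formula: (val(new) - val(old)) * B^(n-1-k) mod M
  val('d') - val('f') = 4 - 6 = -2
  B^(n-1-k) = 5^2 mod 251 = 25
  Delta = -2 * 25 mod 251 = 201

Answer: 201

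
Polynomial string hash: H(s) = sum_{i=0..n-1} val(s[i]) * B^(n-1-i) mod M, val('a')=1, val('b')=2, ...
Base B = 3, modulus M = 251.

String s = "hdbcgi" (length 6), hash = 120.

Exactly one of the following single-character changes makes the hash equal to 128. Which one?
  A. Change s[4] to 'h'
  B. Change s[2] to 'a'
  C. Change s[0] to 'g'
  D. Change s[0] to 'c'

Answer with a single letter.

Option A: s[4]='g'->'h', delta=(8-7)*3^1 mod 251 = 3, hash=120+3 mod 251 = 123
Option B: s[2]='b'->'a', delta=(1-2)*3^3 mod 251 = 224, hash=120+224 mod 251 = 93
Option C: s[0]='h'->'g', delta=(7-8)*3^5 mod 251 = 8, hash=120+8 mod 251 = 128 <-- target
Option D: s[0]='h'->'c', delta=(3-8)*3^5 mod 251 = 40, hash=120+40 mod 251 = 160

Answer: C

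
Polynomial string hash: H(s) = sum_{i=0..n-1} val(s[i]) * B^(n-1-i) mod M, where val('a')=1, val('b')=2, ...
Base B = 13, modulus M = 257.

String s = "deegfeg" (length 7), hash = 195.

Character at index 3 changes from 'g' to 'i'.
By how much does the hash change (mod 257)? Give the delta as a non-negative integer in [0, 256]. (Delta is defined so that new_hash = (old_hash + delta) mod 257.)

Delta formula: (val(new) - val(old)) * B^(n-1-k) mod M
  val('i') - val('g') = 9 - 7 = 2
  B^(n-1-k) = 13^3 mod 257 = 141
  Delta = 2 * 141 mod 257 = 25

Answer: 25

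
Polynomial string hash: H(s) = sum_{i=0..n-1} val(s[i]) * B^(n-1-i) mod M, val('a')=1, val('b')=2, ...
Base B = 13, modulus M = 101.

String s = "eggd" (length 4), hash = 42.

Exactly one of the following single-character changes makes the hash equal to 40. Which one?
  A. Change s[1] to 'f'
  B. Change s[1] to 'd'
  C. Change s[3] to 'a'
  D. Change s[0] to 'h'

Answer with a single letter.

Answer: B

Derivation:
Option A: s[1]='g'->'f', delta=(6-7)*13^2 mod 101 = 33, hash=42+33 mod 101 = 75
Option B: s[1]='g'->'d', delta=(4-7)*13^2 mod 101 = 99, hash=42+99 mod 101 = 40 <-- target
Option C: s[3]='d'->'a', delta=(1-4)*13^0 mod 101 = 98, hash=42+98 mod 101 = 39
Option D: s[0]='e'->'h', delta=(8-5)*13^3 mod 101 = 26, hash=42+26 mod 101 = 68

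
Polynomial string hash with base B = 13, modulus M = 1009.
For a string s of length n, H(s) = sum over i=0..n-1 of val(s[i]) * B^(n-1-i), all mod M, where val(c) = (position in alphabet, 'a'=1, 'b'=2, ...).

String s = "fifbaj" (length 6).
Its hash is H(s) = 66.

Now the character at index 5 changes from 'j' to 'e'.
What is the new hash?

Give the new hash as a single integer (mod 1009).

Answer: 61

Derivation:
val('j') = 10, val('e') = 5
Position k = 5, exponent = n-1-k = 0
B^0 mod M = 13^0 mod 1009 = 1
Delta = (5 - 10) * 1 mod 1009 = 1004
New hash = (66 + 1004) mod 1009 = 61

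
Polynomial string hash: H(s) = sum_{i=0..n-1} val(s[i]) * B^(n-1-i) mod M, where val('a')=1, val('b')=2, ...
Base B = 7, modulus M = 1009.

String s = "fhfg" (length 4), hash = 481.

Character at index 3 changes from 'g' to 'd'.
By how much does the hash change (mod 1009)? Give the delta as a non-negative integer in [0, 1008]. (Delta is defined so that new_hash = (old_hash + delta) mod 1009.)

Delta formula: (val(new) - val(old)) * B^(n-1-k) mod M
  val('d') - val('g') = 4 - 7 = -3
  B^(n-1-k) = 7^0 mod 1009 = 1
  Delta = -3 * 1 mod 1009 = 1006

Answer: 1006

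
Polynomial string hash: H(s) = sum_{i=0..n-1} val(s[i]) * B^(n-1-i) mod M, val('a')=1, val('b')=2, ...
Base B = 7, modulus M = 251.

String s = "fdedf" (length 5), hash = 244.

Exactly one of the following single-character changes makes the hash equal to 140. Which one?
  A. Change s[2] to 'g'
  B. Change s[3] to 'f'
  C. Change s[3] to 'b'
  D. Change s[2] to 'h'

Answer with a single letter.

Answer: D

Derivation:
Option A: s[2]='e'->'g', delta=(7-5)*7^2 mod 251 = 98, hash=244+98 mod 251 = 91
Option B: s[3]='d'->'f', delta=(6-4)*7^1 mod 251 = 14, hash=244+14 mod 251 = 7
Option C: s[3]='d'->'b', delta=(2-4)*7^1 mod 251 = 237, hash=244+237 mod 251 = 230
Option D: s[2]='e'->'h', delta=(8-5)*7^2 mod 251 = 147, hash=244+147 mod 251 = 140 <-- target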